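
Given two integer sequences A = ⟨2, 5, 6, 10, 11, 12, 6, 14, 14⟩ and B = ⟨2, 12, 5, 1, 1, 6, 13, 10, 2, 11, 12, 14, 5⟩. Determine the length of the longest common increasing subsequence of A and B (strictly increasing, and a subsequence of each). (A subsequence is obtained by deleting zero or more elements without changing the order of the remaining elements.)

For each value that appears in both, track the longest common increasing run ending there.
The best achievable length is 7; one witness is 2, 5, 6, 10, 11, 12, 14 (A-positions 1,2,3,4,5,6,8, B-positions 1,3,6,8,10,11,12).

7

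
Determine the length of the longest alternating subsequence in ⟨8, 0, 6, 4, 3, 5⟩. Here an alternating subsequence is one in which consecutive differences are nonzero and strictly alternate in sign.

5

Track the best alternating length ending on an up-step vs a down-step at each position: up/down = 1/1, 1/2, 3/2, 3/4, 3/4, 5/4.
The maximum over both is 5; one such subsequence is 8, 0, 6, 4, 5.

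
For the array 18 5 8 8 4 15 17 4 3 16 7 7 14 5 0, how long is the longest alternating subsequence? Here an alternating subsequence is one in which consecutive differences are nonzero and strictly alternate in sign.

10

Track the best alternating length ending on an up-step vs a down-step at each position: up/down = 1/1, 1/2, 3/2, 3/2, 1/4, 5/2, 5/2, 1/6, 1/6, 7/6, 7/8, 7/8, 9/8, 7/10, 1/10.
The maximum over both is 10; one such subsequence is 18, 5, 8, 4, 15, 4, 16, 7, 14, 5.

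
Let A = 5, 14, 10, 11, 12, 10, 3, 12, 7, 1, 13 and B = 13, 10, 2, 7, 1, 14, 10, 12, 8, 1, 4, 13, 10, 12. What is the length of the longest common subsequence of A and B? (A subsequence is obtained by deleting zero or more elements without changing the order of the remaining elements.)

5

Backtracking the LCS table gives one alignment: 14 (A2,B6) → 10 (A3,B7) → 12 (A5,B8) → 10 (A6,B13) → 12 (A8,B14).
So the longest common subsequence has length 5.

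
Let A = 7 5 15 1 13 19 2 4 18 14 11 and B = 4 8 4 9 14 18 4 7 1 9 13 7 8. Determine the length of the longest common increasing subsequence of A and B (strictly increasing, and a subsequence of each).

2

A longest common strictly increasing subsequence is 4, 14 (length 2); it appears in order in both A and B, and no longer such subsequence exists.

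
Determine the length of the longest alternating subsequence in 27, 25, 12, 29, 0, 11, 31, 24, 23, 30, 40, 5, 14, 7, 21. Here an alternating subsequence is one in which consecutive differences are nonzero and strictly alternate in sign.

A longest alternating subsequence is 27, 25, 29, 0, 31, 24, 30, 5, 14, 7, 21 (positions 1,2,4,5,7,8,10,12,13,14,15); its 10 consecutive differences strictly alternate in sign, and length 11 is optimal.

11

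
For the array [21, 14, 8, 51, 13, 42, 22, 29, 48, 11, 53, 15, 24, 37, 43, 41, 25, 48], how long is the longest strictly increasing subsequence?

7

Scanning left to right, the best length ending at each element is: 21→1, 14→1, 8→1, 51→2, 13→2, 42→3, 22→3, 29→4, 48→5, 11→2, 53→6, 15→3, 24→4, 37→5, 43→6, 41→6, 25→5, 48→7.
So the longest increasing subsequence has length 7, e.g. 8, 13, 22, 29, 37, 43, 48.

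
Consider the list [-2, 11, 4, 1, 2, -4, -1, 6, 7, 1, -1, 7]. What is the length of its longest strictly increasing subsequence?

5

One longest increasing subsequence is -2, 1, 2, 6, 7 (positions 1,4,5,8,9), of length 5; no longer one exists.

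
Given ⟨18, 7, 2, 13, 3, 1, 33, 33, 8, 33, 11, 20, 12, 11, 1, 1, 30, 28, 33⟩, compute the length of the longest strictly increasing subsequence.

7

Let dp[i] be the longest increasing subsequence ending at position i. Then dp = [1, 1, 1, 2, 2, 1, 3, 3, 3, 4, 4, 5, 5, 4, 1, 1, 6, 6, 7].
The maximum is 7; one witness is 2, 3, 8, 11, 20, 30, 33 at positions 3,5,9,11,12,17,19.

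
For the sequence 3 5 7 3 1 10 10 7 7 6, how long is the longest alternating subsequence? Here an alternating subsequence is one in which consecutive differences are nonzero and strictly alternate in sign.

A longest alternating subsequence is 3, 5, 3, 10, 7 (positions 1,2,4,6,8); its 4 consecutive differences strictly alternate in sign, and length 5 is optimal.

5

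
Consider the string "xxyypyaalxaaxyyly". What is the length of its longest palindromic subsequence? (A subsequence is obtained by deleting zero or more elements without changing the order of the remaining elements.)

11

One longest palindromic subsequence is yyyaaxaayyy (positions 3,4,6,7,8,10,11,12,14,15,17); it reads the same forward and backward, and the interval DP gives dp[1][17] = 11.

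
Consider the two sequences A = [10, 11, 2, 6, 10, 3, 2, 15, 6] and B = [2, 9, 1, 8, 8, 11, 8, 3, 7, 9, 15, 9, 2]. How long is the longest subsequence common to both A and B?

3

A longest common subsequence is 11, 3, 2 (length 3); the LCS DP confirms no longer common subsequence exists.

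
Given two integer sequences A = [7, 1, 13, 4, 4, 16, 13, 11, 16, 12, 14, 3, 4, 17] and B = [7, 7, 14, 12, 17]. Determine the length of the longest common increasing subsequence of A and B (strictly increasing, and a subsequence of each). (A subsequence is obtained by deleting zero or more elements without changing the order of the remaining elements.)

A longest common strictly increasing subsequence is 7, 14, 17 (length 3); it appears in order in both A and B, and no longer such subsequence exists.

3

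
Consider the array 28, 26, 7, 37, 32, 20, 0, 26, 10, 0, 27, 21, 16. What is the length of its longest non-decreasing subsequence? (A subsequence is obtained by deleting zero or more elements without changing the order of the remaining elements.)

Let dp[i] be the longest non-decreasing subsequence ending at position i. Then dp = [1, 1, 1, 2, 2, 2, 1, 3, 2, 2, 4, 3, 3].
The maximum is 4; one witness is 7, 20, 26, 27 at positions 3,6,8,11.

4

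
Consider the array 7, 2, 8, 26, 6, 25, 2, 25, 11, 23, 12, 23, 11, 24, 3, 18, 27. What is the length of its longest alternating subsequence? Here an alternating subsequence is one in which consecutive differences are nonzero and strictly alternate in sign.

15

Track the best alternating length ending on an up-step vs a down-step at each position: up/down = 1/1, 1/2, 3/1, 3/1, 3/4, 5/4, 1/6, 7/4, 7/8, 9/8, 9/10, 11/8, 7/12, 13/8, 7/14, 15/14, 15/1.
The maximum over both is 15; one such subsequence is 7, 2, 8, 6, 25, 2, 25, 11, 23, 12, 23, 11, 24, 3, 18.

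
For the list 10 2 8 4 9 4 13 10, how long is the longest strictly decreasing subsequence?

3

Let dp[i] be the longest decreasing subsequence ending at position i. Then dp = [1, 2, 2, 3, 2, 3, 1, 2].
The maximum is 3; one witness is 10, 8, 4 at positions 1,3,4.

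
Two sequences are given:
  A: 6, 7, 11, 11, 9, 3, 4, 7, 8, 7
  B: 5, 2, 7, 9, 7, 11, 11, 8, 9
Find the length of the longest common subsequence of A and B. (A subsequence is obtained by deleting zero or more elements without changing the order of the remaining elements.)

4

Backtracking the LCS table gives one alignment: 7 (A2,B5) → 11 (A3,B6) → 11 (A4,B7) → 9 (A5,B9).
So the longest common subsequence has length 4.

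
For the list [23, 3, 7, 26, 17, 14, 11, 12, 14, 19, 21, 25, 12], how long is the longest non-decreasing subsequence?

8

Scanning left to right, the best length ending at each element is: 23→1, 3→1, 7→2, 26→3, 17→3, 14→3, 11→3, 12→4, 14→5, 19→6, 21→7, 25→8, 12→5.
So the longest non-decreasing subsequence has length 8, e.g. 3, 7, 11, 12, 14, 19, 21, 25.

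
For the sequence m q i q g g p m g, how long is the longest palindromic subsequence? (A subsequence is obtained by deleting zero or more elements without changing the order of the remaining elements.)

5

Using dp[i][j] = 2 + dp[i+1][j−1] if the ends match, else max(dp[i+1][j], dp[i][j−1]):
dp[1][9] = 5. A witness is mqiqm at positions 1,2,3,4,8.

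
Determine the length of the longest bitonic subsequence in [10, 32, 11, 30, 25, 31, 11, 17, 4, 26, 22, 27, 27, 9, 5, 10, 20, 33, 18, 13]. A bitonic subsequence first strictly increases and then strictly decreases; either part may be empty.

Let inc[i] be the LIS ending at i and dec[i] the longest strictly decreasing subsequence starting at i. inc = [1, 2, 2, 3, 3, 4, 2, 3, 1, 4, 4, 5, 5, 2, 2, 3, 4, 6, 4, 4], dec = [3, 7, 3, 6, 5, 6, 3, 3, 1, 5, 4, 4, 4, 2, 1, 1, 3, 3, 2, 1].
max_i inc[i]+dec[i]−1 = 9, with one witness 10, 11, 30, 31, 26, 22, 20, 18, 13.

9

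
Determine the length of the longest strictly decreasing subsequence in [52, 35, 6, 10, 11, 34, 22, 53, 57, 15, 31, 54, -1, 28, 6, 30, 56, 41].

One longest decreasing subsequence is 52, 35, 34, 22, 15, -1 (positions 1,2,6,7,10,13), of length 6; no longer one exists.

6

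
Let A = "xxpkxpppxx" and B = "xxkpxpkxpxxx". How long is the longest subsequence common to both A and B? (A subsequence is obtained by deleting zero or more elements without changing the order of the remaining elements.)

Backtracking the LCS table gives one alignment: x (A1,B2) → x (A2,B5) → p (A3,B6) → k (A4,B7) → x (A5,B8) → p (A6,B9) → x (A9,B11) → x (A10,B12).
So the longest common subsequence has length 8.

8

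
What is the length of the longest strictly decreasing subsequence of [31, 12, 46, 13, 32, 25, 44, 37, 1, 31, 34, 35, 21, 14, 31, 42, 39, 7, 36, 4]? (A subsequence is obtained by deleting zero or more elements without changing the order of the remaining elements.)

Let dp[i] be the longest decreasing subsequence ending at position i. Then dp = [1, 2, 1, 2, 2, 3, 2, 3, 4, 4, 4, 4, 5, 6, 5, 3, 4, 7, 5, 8].
The maximum is 8; one witness is 46, 44, 37, 31, 21, 14, 7, 4 at positions 3,7,8,10,13,14,18,20.

8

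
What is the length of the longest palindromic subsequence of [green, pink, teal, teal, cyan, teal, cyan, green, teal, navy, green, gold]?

7

One longest palindromic subsequence is green teal cyan teal cyan teal green (positions 1,4,5,6,7,9,11); it reads the same forward and backward, and the interval DP gives dp[1][12] = 7.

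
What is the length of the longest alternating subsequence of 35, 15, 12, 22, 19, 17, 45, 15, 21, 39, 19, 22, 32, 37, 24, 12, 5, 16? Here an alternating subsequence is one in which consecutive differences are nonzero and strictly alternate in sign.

A longest alternating subsequence is 35, 15, 22, 19, 45, 15, 21, 19, 22, 12, 16 (positions 1,2,4,5,7,8,9,11,12,16,18); its 10 consecutive differences strictly alternate in sign, and length 11 is optimal.

11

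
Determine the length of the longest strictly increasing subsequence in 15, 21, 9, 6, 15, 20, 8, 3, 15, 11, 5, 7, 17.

Scanning left to right, the best length ending at each element is: 15→1, 21→2, 9→1, 6→1, 15→2, 20→3, 8→2, 3→1, 15→3, 11→3, 5→2, 7→3, 17→4.
So the longest increasing subsequence has length 4, e.g. 6, 8, 15, 17.

4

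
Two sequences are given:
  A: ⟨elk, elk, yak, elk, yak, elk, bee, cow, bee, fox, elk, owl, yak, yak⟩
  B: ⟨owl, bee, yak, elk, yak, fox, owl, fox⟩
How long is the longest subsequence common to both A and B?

A longest common subsequence is yak, elk, yak, fox, owl (length 5); the LCS DP confirms no longer common subsequence exists.

5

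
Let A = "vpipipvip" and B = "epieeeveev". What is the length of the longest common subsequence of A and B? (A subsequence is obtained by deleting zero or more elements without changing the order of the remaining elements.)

A longest common subsequence is piv (length 3); the LCS DP confirms no longer common subsequence exists.

3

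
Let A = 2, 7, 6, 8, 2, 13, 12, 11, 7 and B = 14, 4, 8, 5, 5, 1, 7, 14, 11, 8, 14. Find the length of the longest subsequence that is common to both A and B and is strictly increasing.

2

A longest common strictly increasing subsequence is 8, 11 (length 2); it appears in order in both A and B, and no longer such subsequence exists.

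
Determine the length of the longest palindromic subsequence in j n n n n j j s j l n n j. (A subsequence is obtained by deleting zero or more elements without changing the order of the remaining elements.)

One longest palindromic subsequence is jnnjsjnnj (positions 1,2,3,7,8,9,11,12,13); it reads the same forward and backward, and the interval DP gives dp[1][13] = 9.

9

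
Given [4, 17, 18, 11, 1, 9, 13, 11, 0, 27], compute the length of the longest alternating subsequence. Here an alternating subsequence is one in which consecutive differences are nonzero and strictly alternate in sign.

6

A longest alternating subsequence is 4, 17, 11, 13, 11, 27 (positions 1,2,4,7,8,10); its 5 consecutive differences strictly alternate in sign, and length 6 is optimal.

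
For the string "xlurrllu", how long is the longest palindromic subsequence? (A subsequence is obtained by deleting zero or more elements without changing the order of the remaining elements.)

4

One longest palindromic subsequence is ullu (positions 3,6,7,8); it reads the same forward and backward, and the interval DP gives dp[1][8] = 4.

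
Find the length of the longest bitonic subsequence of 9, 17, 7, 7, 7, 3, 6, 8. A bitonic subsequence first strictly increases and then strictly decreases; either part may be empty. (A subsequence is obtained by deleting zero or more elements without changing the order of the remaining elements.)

4

Let inc[i] be the LIS ending at i and dec[i] the longest strictly decreasing subsequence starting at i. inc = [1, 2, 1, 1, 1, 1, 2, 3], dec = [3, 3, 2, 2, 2, 1, 1, 1].
max_i inc[i]+dec[i]−1 = 4, with one witness 9, 17, 7, 6.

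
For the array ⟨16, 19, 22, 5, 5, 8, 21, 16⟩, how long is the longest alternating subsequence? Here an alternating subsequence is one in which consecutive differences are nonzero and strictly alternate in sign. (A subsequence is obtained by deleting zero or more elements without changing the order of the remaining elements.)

A longest alternating subsequence is 16, 19, 5, 21, 16 (positions 1,2,4,7,8); its 4 consecutive differences strictly alternate in sign, and length 5 is optimal.

5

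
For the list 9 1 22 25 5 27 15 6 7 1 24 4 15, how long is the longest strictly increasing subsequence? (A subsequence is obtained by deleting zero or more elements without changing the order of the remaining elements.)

One longest increasing subsequence is 1, 5, 6, 7, 24 (positions 2,5,8,9,11), of length 5; no longer one exists.

5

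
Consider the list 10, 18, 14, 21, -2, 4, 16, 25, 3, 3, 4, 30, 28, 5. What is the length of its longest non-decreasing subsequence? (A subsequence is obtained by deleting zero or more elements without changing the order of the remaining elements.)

5

One longest non-decreasing subsequence is 10, 18, 21, 25, 30 (positions 1,2,4,8,12), of length 5; no longer one exists.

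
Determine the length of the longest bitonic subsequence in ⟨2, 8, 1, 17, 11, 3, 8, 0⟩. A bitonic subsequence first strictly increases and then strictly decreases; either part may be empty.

Let inc[i] be the LIS ending at i and dec[i] the longest strictly decreasing subsequence starting at i. inc = [1, 2, 1, 3, 3, 2, 3, 1], dec = [3, 3, 2, 4, 3, 2, 2, 1].
max_i inc[i]+dec[i]−1 = 6, with one witness 2, 8, 17, 11, 8, 0.

6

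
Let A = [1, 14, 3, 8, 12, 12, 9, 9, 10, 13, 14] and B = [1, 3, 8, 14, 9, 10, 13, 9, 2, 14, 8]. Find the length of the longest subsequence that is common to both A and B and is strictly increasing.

For each value that appears in both, track the longest common increasing run ending there.
The best achievable length is 7; one witness is 1, 3, 8, 9, 10, 13, 14 (A-positions 1,3,4,7,9,10,11, B-positions 1,2,3,5,6,7,10).

7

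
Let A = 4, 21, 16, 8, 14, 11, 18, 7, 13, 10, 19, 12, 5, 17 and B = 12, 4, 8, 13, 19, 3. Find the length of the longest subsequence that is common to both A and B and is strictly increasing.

4

A longest common strictly increasing subsequence is 4, 8, 13, 19 (length 4); it appears in order in both A and B, and no longer such subsequence exists.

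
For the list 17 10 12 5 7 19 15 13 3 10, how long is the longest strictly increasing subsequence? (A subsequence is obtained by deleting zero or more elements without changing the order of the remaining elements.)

Scanning left to right, the best length ending at each element is: 17→1, 10→1, 12→2, 5→1, 7→2, 19→3, 15→3, 13→3, 3→1, 10→3.
So the longest increasing subsequence has length 3, e.g. 10, 12, 19.

3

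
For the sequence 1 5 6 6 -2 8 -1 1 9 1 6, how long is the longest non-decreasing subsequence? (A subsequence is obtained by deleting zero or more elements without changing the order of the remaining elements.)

Scanning left to right, the best length ending at each element is: 1→1, 5→2, 6→3, 6→4, -2→1, 8→5, -1→2, 1→3, 9→6, 1→4, 6→5.
So the longest non-decreasing subsequence has length 6, e.g. 1, 5, 6, 6, 8, 9.

6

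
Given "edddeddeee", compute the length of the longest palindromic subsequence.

One longest palindromic subsequence is eddedde (positions 1,3,4,5,6,7,10); it reads the same forward and backward, and the interval DP gives dp[1][10] = 7.

7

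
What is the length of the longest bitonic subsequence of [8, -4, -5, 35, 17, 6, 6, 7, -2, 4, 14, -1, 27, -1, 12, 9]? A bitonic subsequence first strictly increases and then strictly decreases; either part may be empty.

One longest bitonic subsequence is -4, 6, 7, 14, 27, 12, 9 (positions 2,6,8,11,13,15,16): it rises to 27 then falls. Length 7 is optimal.

7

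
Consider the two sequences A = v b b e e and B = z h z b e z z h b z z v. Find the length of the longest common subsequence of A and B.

Backtracking the LCS table gives one alignment: b (A2,B4) → b (A3,B9).
So the longest common subsequence has length 2.

2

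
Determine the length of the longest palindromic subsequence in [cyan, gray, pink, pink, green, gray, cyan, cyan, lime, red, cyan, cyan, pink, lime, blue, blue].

7

One longest palindromic subsequence is pink cyan cyan red cyan cyan pink (positions 4,7,8,10,11,12,13); it reads the same forward and backward, and the interval DP gives dp[1][16] = 7.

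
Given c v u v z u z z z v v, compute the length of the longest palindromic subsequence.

One longest palindromic subsequence is vvzzzzvv (positions 2,4,5,7,8,9,10,11); it reads the same forward and backward, and the interval DP gives dp[1][11] = 8.

8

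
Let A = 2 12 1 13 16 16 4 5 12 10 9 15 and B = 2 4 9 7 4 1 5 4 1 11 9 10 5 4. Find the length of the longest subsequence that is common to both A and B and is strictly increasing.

A longest common strictly increasing subsequence is 2, 4, 5, 9 (length 4); it appears in order in both A and B, and no longer such subsequence exists.

4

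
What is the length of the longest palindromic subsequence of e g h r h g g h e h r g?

Using dp[i][j] = 2 + dp[i+1][j−1] if the ends match, else max(dp[i+1][j], dp[i][j−1]):
dp[1][12] = 8. A witness is grhgghrg at positions 2,4,5,6,7,10,11,12.

8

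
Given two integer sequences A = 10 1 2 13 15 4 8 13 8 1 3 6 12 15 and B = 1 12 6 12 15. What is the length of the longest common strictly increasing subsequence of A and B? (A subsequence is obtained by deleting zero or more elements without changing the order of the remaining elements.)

4

A longest common strictly increasing subsequence is 1, 6, 12, 15 (length 4); it appears in order in both A and B, and no longer such subsequence exists.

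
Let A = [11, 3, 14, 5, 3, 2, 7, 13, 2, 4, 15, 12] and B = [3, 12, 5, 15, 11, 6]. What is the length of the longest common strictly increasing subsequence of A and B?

3

For each value that appears in both, track the longest common increasing run ending there.
The best achievable length is 3; one witness is 3, 5, 15 (A-positions 2,4,11, B-positions 1,3,4).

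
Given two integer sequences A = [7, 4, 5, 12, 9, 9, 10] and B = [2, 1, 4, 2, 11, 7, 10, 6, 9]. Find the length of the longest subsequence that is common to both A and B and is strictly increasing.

For each value that appears in both, track the longest common increasing run ending there.
The best achievable length is 2; one witness is 4, 10 (A-positions 2,7, B-positions 3,7).

2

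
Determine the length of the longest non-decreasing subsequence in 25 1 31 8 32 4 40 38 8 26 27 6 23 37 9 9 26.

One longest non-decreasing subsequence is 1, 8, 8, 26, 27, 37 (positions 2,4,9,10,11,14), of length 6; no longer one exists.

6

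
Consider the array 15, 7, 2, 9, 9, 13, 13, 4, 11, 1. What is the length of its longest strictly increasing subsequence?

Scanning left to right, the best length ending at each element is: 15→1, 7→1, 2→1, 9→2, 9→2, 13→3, 13→3, 4→2, 11→3, 1→1.
So the longest increasing subsequence has length 3, e.g. 7, 9, 13.

3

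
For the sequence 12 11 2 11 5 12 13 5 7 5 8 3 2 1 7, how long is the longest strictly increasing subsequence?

Let dp[i] be the longest increasing subsequence ending at position i. Then dp = [1, 1, 1, 2, 2, 3, 4, 2, 3, 2, 4, 2, 1, 1, 3].
The maximum is 4; one witness is 2, 11, 12, 13 at positions 3,4,6,7.

4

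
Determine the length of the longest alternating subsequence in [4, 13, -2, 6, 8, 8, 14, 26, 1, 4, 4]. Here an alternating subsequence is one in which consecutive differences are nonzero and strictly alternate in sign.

6

Track the best alternating length ending on an up-step vs a down-step at each position: up/down = 1/1, 2/1, 1/3, 4/3, 4/3, 4/3, 4/1, 4/1, 4/5, 6/5, 6/5.
The maximum over both is 6; one such subsequence is 4, 13, -2, 6, 1, 4.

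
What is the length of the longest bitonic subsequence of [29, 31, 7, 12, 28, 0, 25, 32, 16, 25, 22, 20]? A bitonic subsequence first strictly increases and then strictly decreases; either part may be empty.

One longest bitonic subsequence is 7, 12, 28, 32, 25, 22, 20 (positions 3,4,5,8,10,11,12): it rises to 32 then falls. Length 7 is optimal.

7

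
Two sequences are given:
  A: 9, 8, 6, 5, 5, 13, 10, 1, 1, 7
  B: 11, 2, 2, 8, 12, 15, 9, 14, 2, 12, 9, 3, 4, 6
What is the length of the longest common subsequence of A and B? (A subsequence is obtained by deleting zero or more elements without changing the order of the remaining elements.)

2

Backtracking the LCS table gives one alignment: 9 (A1,B11) → 6 (A3,B14).
So the longest common subsequence has length 2.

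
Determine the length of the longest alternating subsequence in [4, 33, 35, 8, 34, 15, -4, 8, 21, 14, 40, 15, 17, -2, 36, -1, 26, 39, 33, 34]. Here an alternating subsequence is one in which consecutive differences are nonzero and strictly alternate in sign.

16

Track the best alternating length ending on an up-step vs a down-step at each position: up/down = 1/1, 2/1, 2/1, 2/3, 4/3, 4/5, 1/5, 6/5, 6/5, 6/7, 8/1, 8/9, 10/9, 6/11, 12/9, 12/13, 14/13, 14/9, 14/15, 16/15.
The maximum over both is 16; one such subsequence is 4, 33, 8, 34, 15, 21, 14, 40, 15, 17, -2, 36, -1, 39, 33, 34.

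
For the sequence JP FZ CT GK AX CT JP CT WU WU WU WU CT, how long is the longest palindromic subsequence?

6

One longest palindromic subsequence is CT WU WU WU WU CT (positions 3,9,10,11,12,13); it reads the same forward and backward, and the interval DP gives dp[1][13] = 6.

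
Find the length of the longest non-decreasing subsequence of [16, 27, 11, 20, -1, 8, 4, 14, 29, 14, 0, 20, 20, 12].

One longest non-decreasing subsequence is -1, 8, 14, 14, 20, 20 (positions 5,6,8,10,12,13), of length 6; no longer one exists.

6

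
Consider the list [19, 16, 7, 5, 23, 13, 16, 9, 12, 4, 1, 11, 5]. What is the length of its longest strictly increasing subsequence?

Let dp[i] be the longest increasing subsequence ending at position i. Then dp = [1, 1, 1, 1, 2, 2, 3, 2, 3, 1, 1, 3, 2].
The maximum is 3; one witness is 7, 13, 16 at positions 3,6,7.

3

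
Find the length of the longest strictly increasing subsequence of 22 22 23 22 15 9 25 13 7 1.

3

Scanning left to right, the best length ending at each element is: 22→1, 22→1, 23→2, 22→1, 15→1, 9→1, 25→3, 13→2, 7→1, 1→1.
So the longest increasing subsequence has length 3, e.g. 22, 23, 25.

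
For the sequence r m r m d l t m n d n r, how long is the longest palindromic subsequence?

5

One longest palindromic subsequence is rndnr (positions 1,9,10,11,12); it reads the same forward and backward, and the interval DP gives dp[1][12] = 5.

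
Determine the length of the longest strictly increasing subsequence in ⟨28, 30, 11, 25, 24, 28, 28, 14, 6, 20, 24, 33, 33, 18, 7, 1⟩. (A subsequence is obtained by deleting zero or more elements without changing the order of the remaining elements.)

Let dp[i] be the longest increasing subsequence ending at position i. Then dp = [1, 2, 1, 2, 2, 3, 3, 2, 1, 3, 4, 5, 5, 3, 2, 1].
The maximum is 5; one witness is 11, 14, 20, 24, 33 at positions 3,8,10,11,12.

5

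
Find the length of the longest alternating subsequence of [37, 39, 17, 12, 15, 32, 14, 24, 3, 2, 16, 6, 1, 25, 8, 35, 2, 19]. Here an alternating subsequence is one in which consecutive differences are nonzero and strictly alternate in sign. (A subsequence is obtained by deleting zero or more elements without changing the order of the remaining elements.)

A longest alternating subsequence is 37, 39, 12, 15, 14, 24, 3, 16, 6, 25, 8, 35, 2, 19 (positions 1,2,4,5,7,8,9,11,12,14,15,16,17,18); its 13 consecutive differences strictly alternate in sign, and length 14 is optimal.

14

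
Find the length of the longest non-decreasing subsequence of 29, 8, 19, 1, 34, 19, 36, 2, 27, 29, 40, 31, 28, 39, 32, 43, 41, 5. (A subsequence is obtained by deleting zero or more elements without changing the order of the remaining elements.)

8

Let dp[i] be the longest non-decreasing subsequence ending at position i. Then dp = [1, 1, 2, 1, 3, 3, 4, 2, 4, 5, 6, 6, 5, 7, 7, 8, 8, 3].
The maximum is 8; one witness is 8, 19, 19, 27, 29, 31, 39, 43 at positions 2,3,6,9,10,12,14,16.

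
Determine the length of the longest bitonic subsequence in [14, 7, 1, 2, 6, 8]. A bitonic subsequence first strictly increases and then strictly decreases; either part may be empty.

4

One longest bitonic subsequence is 1, 2, 6, 8 (positions 3,4,5,6): it rises to 8 then falls. Length 4 is optimal.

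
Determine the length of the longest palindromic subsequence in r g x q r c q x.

5

One longest palindromic subsequence is xqcqx (positions 3,4,6,7,8); it reads the same forward and backward, and the interval DP gives dp[1][8] = 5.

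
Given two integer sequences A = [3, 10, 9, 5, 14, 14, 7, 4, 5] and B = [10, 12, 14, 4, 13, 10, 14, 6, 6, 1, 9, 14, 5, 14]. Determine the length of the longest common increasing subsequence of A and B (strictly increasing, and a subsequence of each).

For each value that appears in both, track the longest common increasing run ending there.
The best achievable length is 2; one witness is 10, 14 (A-positions 2,5, B-positions 1,3).

2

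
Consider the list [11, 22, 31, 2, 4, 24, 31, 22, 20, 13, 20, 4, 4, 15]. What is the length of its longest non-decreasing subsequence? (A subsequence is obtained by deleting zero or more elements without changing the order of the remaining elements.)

One longest non-decreasing subsequence is 2, 4, 4, 4, 15 (positions 4,5,12,13,14), of length 5; no longer one exists.

5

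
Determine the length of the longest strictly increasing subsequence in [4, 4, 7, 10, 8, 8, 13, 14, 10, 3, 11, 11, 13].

6

Let dp[i] be the longest increasing subsequence ending at position i. Then dp = [1, 1, 2, 3, 3, 3, 4, 5, 4, 1, 5, 5, 6].
The maximum is 6; one witness is 4, 7, 8, 10, 11, 13 at positions 1,3,5,9,11,13.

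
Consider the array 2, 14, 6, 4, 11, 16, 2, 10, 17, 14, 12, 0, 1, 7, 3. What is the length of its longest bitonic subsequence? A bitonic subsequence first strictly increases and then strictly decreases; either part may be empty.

9

One longest bitonic subsequence is 2, 6, 11, 16, 17, 14, 12, 7, 3 (positions 1,3,5,6,9,10,11,14,15): it rises to 17 then falls. Length 9 is optimal.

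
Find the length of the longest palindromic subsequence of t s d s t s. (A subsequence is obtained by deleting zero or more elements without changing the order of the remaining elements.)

One longest palindromic subsequence is tsdst (positions 1,2,3,4,5); it reads the same forward and backward, and the interval DP gives dp[1][6] = 5.

5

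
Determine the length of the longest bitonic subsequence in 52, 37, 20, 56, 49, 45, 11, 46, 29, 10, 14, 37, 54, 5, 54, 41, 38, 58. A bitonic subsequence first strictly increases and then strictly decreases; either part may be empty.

7

One longest bitonic subsequence is 52, 56, 49, 46, 29, 14, 5 (positions 1,4,5,8,9,11,14): it rises to 56 then falls. Length 7 is optimal.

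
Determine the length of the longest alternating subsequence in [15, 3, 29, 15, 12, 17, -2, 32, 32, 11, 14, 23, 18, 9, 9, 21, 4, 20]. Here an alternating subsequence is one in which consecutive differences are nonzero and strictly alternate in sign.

13

Track the best alternating length ending on an up-step vs a down-step at each position: up/down = 1/1, 1/2, 3/1, 3/4, 3/4, 5/4, 1/6, 7/1, 7/1, 7/8, 9/8, 9/8, 9/10, 7/10, 7/10, 11/10, 7/12, 13/12.
The maximum over both is 13; one such subsequence is 15, 3, 29, 15, 17, -2, 32, 11, 23, 18, 21, 4, 20.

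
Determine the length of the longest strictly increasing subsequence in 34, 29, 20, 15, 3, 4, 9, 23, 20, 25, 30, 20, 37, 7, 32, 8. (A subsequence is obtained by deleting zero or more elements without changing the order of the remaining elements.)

One longest increasing subsequence is 3, 4, 9, 23, 25, 30, 37 (positions 5,6,7,8,10,11,13), of length 7; no longer one exists.

7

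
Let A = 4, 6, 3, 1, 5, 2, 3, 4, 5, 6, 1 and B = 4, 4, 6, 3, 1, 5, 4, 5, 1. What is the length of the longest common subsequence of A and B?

Backtracking the LCS table gives one alignment: 4 (A1,B2) → 6 (A2,B3) → 3 (A3,B4) → 1 (A4,B5) → 5 (A5,B6) → 4 (A8,B7) → 5 (A9,B8) → 1 (A11,B9).
So the longest common subsequence has length 8.

8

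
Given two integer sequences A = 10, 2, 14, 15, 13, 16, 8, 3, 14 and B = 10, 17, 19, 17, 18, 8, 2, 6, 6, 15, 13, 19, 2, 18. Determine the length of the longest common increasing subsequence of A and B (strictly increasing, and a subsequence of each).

A longest common strictly increasing subsequence is 10, 15 (length 2); it appears in order in both A and B, and no longer such subsequence exists.

2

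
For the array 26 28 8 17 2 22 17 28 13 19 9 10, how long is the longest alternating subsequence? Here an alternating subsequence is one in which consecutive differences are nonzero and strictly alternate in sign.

Track the best alternating length ending on an up-step vs a down-step at each position: up/down = 1/1, 2/1, 1/3, 4/3, 1/5, 6/3, 6/7, 8/1, 6/9, 10/9, 6/11, 12/11.
The maximum over both is 12; one such subsequence is 26, 28, 8, 17, 2, 22, 17, 28, 13, 19, 9, 10.

12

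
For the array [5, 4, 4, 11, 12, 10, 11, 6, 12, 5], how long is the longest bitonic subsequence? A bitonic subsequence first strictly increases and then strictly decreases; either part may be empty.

6

One longest bitonic subsequence is 5, 11, 12, 11, 6, 5 (positions 1,4,5,7,8,10): it rises to 12 then falls. Length 6 is optimal.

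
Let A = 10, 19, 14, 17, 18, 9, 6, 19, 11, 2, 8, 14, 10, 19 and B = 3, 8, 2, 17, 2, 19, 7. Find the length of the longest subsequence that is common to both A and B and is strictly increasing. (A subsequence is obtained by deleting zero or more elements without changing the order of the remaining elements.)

A longest common strictly increasing subsequence is 17, 19 (length 2); it appears in order in both A and B, and no longer such subsequence exists.

2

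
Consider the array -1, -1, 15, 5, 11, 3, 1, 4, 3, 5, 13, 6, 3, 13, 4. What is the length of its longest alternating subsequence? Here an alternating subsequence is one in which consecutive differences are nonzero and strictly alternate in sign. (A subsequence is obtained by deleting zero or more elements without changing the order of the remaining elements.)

A longest alternating subsequence is -1, 15, 5, 11, 3, 4, 3, 13, 6, 13, 4 (positions 1,3,4,5,6,8,9,11,12,14,15); its 10 consecutive differences strictly alternate in sign, and length 11 is optimal.

11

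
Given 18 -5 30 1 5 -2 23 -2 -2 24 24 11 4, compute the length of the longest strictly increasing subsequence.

5

One longest increasing subsequence is -5, 1, 5, 23, 24 (positions 2,4,5,7,10), of length 5; no longer one exists.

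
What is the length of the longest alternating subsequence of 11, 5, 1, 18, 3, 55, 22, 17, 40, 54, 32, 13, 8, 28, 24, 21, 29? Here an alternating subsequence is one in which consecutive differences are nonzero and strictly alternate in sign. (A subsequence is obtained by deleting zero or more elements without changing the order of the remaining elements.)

Track the best alternating length ending on an up-step vs a down-step at each position: up/down = 1/1, 1/2, 1/2, 3/1, 3/4, 5/1, 5/6, 5/6, 7/6, 7/6, 7/8, 5/8, 5/8, 9/8, 9/10, 9/10, 11/8.
The maximum over both is 11; one such subsequence is 11, 5, 18, 3, 55, 22, 40, 13, 28, 24, 29.

11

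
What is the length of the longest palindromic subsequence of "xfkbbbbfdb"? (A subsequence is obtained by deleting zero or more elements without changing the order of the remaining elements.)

6

One longest palindromic subsequence is fbbbbf (positions 2,4,5,6,7,8); it reads the same forward and backward, and the interval DP gives dp[1][10] = 6.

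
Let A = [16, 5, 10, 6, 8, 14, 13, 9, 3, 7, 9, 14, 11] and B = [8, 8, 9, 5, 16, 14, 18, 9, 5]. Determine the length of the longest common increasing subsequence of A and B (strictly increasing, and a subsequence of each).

3

For each value that appears in both, track the longest common increasing run ending there.
The best achievable length is 3; one witness is 8, 9, 14 (A-positions 5,8,12, B-positions 1,3,6).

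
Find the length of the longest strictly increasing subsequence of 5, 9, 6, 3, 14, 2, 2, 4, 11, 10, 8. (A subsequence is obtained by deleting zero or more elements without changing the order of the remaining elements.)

Scanning left to right, the best length ending at each element is: 5→1, 9→2, 6→2, 3→1, 14→3, 2→1, 2→1, 4→2, 11→3, 10→3, 8→3.
So the longest increasing subsequence has length 3, e.g. 5, 9, 14.

3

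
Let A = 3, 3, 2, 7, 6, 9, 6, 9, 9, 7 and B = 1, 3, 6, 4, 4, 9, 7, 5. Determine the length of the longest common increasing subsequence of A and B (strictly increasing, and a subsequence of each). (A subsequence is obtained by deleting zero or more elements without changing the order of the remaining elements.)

For each value that appears in both, track the longest common increasing run ending there.
The best achievable length is 3; one witness is 3, 6, 9 (A-positions 1,5,6, B-positions 2,3,6).

3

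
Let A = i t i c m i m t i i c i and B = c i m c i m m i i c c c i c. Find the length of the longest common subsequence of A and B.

A longest common subsequence is iimmiici (length 8); the LCS DP confirms no longer common subsequence exists.

8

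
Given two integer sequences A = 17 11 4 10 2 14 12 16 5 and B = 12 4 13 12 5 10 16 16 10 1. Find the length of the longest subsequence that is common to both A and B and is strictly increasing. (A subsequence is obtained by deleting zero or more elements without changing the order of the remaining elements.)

For each value that appears in both, track the longest common increasing run ending there.
The best achievable length is 3; one witness is 4, 12, 16 (A-positions 3,7,8, B-positions 2,4,7).

3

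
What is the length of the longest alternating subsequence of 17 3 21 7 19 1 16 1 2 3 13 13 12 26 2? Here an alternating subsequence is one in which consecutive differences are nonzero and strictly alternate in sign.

12

A longest alternating subsequence is 17, 3, 21, 7, 19, 1, 16, 1, 13, 12, 26, 2 (positions 1,2,3,4,5,6,7,8,11,13,14,15); its 11 consecutive differences strictly alternate in sign, and length 12 is optimal.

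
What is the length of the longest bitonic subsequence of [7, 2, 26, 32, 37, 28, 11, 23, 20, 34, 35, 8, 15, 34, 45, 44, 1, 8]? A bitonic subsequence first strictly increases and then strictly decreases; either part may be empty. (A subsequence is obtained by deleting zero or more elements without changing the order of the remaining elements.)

9

One longest bitonic subsequence is 7, 26, 32, 37, 28, 23, 20, 15, 8 (positions 1,3,4,5,6,8,9,13,18): it rises to 37 then falls. Length 9 is optimal.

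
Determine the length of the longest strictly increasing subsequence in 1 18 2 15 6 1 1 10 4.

4

Scanning left to right, the best length ending at each element is: 1→1, 18→2, 2→2, 15→3, 6→3, 1→1, 1→1, 10→4, 4→3.
So the longest increasing subsequence has length 4, e.g. 1, 2, 6, 10.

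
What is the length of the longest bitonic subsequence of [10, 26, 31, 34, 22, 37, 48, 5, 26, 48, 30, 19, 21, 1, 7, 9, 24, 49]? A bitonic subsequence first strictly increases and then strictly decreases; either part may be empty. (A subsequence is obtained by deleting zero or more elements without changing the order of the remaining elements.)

One longest bitonic subsequence is 10, 26, 31, 34, 37, 48, 30, 21, 9 (positions 1,2,3,4,6,7,11,13,16): it rises to 48 then falls. Length 9 is optimal.

9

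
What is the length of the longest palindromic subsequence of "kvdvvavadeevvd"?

Using dp[i][j] = 2 + dp[i+1][j−1] if the ends match, else max(dp[i+1][j], dp[i][j−1]):
dp[1][14] = 9. A witness is dvvavavvd at positions 3,4,5,6,7,8,12,13,14.

9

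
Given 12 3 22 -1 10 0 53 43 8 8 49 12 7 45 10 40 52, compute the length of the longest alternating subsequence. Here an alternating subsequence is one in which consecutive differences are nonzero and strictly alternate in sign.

13

Track the best alternating length ending on an up-step vs a down-step at each position: up/down = 1/1, 1/2, 3/1, 1/4, 5/4, 5/6, 7/1, 7/8, 7/8, 7/8, 9/8, 9/10, 7/10, 11/10, 11/12, 13/12, 13/8.
The maximum over both is 13; one such subsequence is 12, 3, 22, -1, 10, 0, 53, 43, 49, 12, 45, 10, 40.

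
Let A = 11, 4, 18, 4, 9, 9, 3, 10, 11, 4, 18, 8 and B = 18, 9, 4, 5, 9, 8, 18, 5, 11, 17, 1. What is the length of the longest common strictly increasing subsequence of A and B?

3

For each value that appears in both, track the longest common increasing run ending there.
The best achievable length is 3; one witness is 4, 9, 18 (A-positions 2,5,11, B-positions 3,5,7).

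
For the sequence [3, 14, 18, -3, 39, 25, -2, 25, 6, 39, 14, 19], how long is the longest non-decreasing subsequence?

6

Let dp[i] be the longest non-decreasing subsequence ending at position i. Then dp = [1, 2, 3, 1, 4, 4, 2, 5, 3, 6, 4, 5].
The maximum is 6; one witness is 3, 14, 18, 25, 25, 39 at positions 1,2,3,6,8,10.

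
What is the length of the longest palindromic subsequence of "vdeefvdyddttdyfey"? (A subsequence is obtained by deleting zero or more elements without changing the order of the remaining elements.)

Using dp[i][j] = 2 + dp[i+1][j−1] if the ends match, else max(dp[i+1][j], dp[i][j−1]):
dp[1][17] = 10. A witness is efydttdyfe at positions 4,5,8,9,11,12,13,14,15,16.

10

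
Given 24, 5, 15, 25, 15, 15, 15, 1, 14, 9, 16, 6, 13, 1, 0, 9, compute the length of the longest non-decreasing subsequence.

6

One longest non-decreasing subsequence is 5, 15, 15, 15, 15, 16 (positions 2,3,5,6,7,11), of length 6; no longer one exists.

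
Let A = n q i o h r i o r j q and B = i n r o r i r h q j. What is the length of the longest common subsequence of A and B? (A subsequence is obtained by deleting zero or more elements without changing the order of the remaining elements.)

Backtracking the LCS table gives one alignment: n (A1,B2) → o (A4,B4) → r (A6,B5) → i (A7,B6) → r (A9,B7) → j (A10,B10).
So the longest common subsequence has length 6.

6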